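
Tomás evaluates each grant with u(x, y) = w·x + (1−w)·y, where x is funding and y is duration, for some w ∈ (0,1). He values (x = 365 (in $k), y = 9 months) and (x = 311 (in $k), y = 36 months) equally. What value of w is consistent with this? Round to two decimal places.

w = 0.33

Indifference: w·365 + (1−w)·9 = w·311 + (1−w)·36.
w·(365−311) = (1−w)·(36−9), i.e. w·54 = (1−w)·27.
Hence w = 27/(54+27) = 27/81 = 0.33.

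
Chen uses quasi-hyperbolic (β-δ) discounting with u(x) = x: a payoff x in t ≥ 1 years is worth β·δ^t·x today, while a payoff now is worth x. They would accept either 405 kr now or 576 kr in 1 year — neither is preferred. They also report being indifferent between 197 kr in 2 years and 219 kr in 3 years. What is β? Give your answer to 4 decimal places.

Both payoffs in the second observation are in the future, so β drops out: δ^2·197 = δ^3·219 ⇒ δ = 197/219 = 0.89954.
The first indifference: 405 = β·δ·576, so β = 405/(δ·576) = 405/(0.89954·576) ≈ 0.7816.

β ≈ 0.7816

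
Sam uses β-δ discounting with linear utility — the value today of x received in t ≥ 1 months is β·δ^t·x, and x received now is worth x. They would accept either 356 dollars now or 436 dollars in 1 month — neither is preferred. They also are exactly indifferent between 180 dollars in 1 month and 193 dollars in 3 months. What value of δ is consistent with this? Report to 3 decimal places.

From the later pair, β·δ^1·180 = β·δ^3·193; dividing through, δ^2 = 180/193 = 0.93264, so δ = 0.96573.

δ ≈ 0.966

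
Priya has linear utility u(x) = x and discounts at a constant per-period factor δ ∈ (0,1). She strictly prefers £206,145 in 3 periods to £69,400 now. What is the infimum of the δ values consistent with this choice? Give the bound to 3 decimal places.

δ > 0.696

The preference means 69400 < δ^3·206145.
So δ^3 > 69400/206145 = 0.33666; taking the cube root of both positive sides preserves the inequality.
δ > 0.33666^(1/3) = 0.696.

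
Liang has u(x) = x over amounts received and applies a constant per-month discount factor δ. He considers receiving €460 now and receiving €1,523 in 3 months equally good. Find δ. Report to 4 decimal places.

δ ≈ 0.6709

Indifference means u(460) = δ^3 · u(1523), so δ^3 = u(460)/u(1523).
With u(x) = x: δ^3 = 460/1523 = 0.30204.
Taking the cube root: δ = 0.30204^(1/3) ≈ 0.6709.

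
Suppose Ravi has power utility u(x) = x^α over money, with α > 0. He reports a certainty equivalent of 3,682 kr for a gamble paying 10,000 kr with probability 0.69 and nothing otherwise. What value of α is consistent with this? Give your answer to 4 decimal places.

α ≈ 0.3714

Since u(0) = 0, the lottery's EU is 0.69·10000^α.
Indifference: 3682^α = 0.69·10000^α, so (3682/10000)^α = 0.69.
Take logs: α = ln 0.69 / ln(3682/10000) ≈ 0.371387.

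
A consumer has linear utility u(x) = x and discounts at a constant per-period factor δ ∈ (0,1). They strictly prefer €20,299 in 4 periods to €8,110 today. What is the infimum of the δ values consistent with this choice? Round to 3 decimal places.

δ > 0.795

The preference means 8110 < δ^4·20299.
So δ^4 > 8110/20299 = 0.39953; taking the 4th root of both positive sides preserves the inequality.
δ > 0.39953^(1/4) = 0.795.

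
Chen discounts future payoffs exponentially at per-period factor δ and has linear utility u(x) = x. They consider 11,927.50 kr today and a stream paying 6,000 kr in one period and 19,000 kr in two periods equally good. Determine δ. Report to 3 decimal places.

The stream is worth 6000δ + 19000δ² today, so 6000δ + 19000δ² = 11927.50.
So 19000δ² + 6000δ − 11927.50 = 0.
The positive root is δ = [−6000 + √(6000² + 4·19000·11927.50)] / (2·19000) = (−6000 + 30700.000)/38000 ≈ 0.650.

δ ≈ 0.650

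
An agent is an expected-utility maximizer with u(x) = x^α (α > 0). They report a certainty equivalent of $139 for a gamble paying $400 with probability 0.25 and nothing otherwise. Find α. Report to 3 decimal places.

EU(lottery) = 0.25·400^α + 0.75·0 = 0.25·400^α.
Indifference: 139^α = 0.25·400^α, so (139/400)^α = 0.25.
Take logs: α = ln 0.25 / ln(139/400) ≈ 1.31155.

α ≈ 1.312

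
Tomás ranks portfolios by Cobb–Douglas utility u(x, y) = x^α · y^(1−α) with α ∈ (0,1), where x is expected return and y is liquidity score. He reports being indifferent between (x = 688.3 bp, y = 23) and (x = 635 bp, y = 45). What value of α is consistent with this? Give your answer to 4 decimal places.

Indifference: 688.3^α · 23^(1−α) = 635^α · 45^(1−α).
Taking logs: α·ln 688.3 + (1−α)·ln 23 = α·ln 635 + (1−α)·ln 45, i.e. α·0.0805998 = (1−α)·0.6711683.
So α/(1−α) = (0.6711683)/(0.0805998) = 8.3271708, and α = 8.3271708/9.3271708 ≈ 0.8928.

α ≈ 0.8928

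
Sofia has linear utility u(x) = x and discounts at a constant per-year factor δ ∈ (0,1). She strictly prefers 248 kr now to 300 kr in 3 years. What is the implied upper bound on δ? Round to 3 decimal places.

Under u(x) = x this choice says 248 > δ^3·300.
Dividing by 300: δ^3 < 0.82667. Both sides are positive, so the cube root keeps the direction.
δ < 0.82667^(1/3) = 0.939.

δ < 0.939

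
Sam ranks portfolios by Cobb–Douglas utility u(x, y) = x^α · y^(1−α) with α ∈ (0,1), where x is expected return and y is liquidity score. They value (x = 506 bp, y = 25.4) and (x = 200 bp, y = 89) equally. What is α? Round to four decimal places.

α ≈ 0.5746

Indifference: 506^α · 25.4^(1−α) = 200^α · 89^(1−α).
Rearrange to (506/200)^α = (89/25.4)^(1−α) and take logs: α·0.9282193 = (1−α)·1.2538872.
With A = 0.9282193 and B = 1.2538872: α·A = (1−α)·B, so α = B/(A+B) = 1.2538872/2.1821065 ≈ 0.5746.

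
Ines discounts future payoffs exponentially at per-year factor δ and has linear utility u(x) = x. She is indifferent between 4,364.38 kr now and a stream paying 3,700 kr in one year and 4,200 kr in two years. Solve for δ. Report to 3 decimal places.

δ ≈ 0.670

The stream is worth 3700δ + 4200δ² today, so 3700δ + 4200δ² = 4364.38.
Rearranged: 4200δ² + 3700δ − 4364.38 = 0.
By the quadratic formula (taking the positive root), δ = (−3700 + √87011584.00) / 8400 ≈ 0.670.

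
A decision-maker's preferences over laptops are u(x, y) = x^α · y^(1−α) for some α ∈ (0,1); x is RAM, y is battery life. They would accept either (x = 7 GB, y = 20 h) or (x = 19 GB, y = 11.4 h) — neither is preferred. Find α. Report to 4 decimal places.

The Cobb–Douglas utilities coincide, so 7^α·20^(1−α) = 19^α·11.4^(1−α).
Rearrange to (7/19)^α = (11.4/20)^(1−α) and take logs: α·-0.9985288 = (1−α)·-0.5621189.
Thus α·(-1.5606477) = -0.5621189, so α = -0.5621189/-1.5606477 ≈ 0.3602.

α ≈ 0.3602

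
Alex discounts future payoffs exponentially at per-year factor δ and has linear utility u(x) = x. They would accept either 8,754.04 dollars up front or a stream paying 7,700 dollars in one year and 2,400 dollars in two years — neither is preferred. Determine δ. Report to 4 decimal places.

δ ≈ 0.8900

The stream is worth 7700δ + 2400δ² today, so 7700δ + 2400δ² = 8754.04.
Rearranged: 2400δ² + 7700δ − 8754.04 = 0.
The positive root is δ = [−7700 + √(7700² + 4·2400·8754.04)] / (2·2400) = (−7700 + 11972.000)/4800 ≈ 0.8900.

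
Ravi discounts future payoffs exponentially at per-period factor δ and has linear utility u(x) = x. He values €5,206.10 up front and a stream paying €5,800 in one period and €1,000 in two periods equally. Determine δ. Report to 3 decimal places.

δ ≈ 0.790

Present value of the stream is 5800·δ + 1000·δ². Indifference gives 5800δ + 1000δ² = 5206.10.
That is, 1000δ² + 5800δ − 5206.10 = 0, a quadratic in δ.
δ = (−5800 + √(5800² + 4·1000·5206.10)) / (2·1000) = (−5800 + √54464400.00) / 2000 ≈ 0.790.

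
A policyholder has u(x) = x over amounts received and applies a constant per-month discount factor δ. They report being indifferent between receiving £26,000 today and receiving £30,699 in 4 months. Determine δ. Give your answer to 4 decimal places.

Equating discounted utilities: u(26000) = δ^4·u(30699) ⇒ δ^4 = u(26000)/u(30699).
With u(x) = x: δ^4 = 26000/30699 = 0.84693.
Hence δ = (0.84693)^(1/4) = 0.959317.

δ ≈ 0.9593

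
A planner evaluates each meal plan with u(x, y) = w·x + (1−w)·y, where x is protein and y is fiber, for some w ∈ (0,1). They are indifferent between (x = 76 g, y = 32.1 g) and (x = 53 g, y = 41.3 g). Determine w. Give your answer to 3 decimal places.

w = 0.286

Indifference: w·76 + (1−w)·32.1 = w·53 + (1−w)·41.3.
Rearranging, 23·w − 9.2·(1−w) = 0.
So w/(1−w) = 9.2/23 = 0.4000, giving w = 9.2/(23+9.2) = 0.286.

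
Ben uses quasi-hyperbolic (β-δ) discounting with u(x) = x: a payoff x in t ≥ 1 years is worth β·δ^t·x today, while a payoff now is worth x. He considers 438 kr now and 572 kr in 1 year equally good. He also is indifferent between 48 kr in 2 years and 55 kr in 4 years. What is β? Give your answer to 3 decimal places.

β ≈ 0.820

The second indifference involves only future payoffs, so β cancels: β·δ^2·48 = β·δ^4·55, giving δ^2 = 48/55 = 0.87273, so δ = 0.93420.
Now use the now-vs-future pair: 438 = β·δ·572 gives β = 438/(0.93420·572) ≈ 0.820.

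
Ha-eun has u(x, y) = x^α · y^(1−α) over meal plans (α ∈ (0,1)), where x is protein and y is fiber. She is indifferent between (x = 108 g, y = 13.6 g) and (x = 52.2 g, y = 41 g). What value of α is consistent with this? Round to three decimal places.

α ≈ 0.603

The Cobb–Douglas utilities coincide, so 108^α·13.6^(1−α) = 52.2^α·41^(1−α).
Rearrange to (108/52.2)^α = (41/13.6)^(1−α) and take logs: α·0.727049 = (1−α)·1.103502.
Thus α·(1.830551) = 1.103502, so α = 1.103502/1.830551 ≈ 0.603.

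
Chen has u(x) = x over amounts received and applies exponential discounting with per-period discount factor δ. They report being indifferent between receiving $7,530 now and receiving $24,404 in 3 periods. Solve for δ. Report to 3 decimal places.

δ ≈ 0.676

The payoff in 3 periods is discounted by δ^3, so u(7530) = δ^3·u(24404) and δ^3 = u(7530)/u(24404).
With u(x) = x: δ^3 = 7530/24404 = 0.30856.
So δ = 0.30856^(1/3) ≈ 0.676.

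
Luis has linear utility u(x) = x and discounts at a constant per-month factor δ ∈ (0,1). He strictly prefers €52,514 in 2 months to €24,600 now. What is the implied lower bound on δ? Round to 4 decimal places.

Comparing present values: 24600 < δ^2·52514.
So δ^2 > 24600/52514 = 0.46845; taking the square root of both positive sides preserves the inequality.
δ > 0.46845^(1/2) = 0.6844.

δ > 0.6844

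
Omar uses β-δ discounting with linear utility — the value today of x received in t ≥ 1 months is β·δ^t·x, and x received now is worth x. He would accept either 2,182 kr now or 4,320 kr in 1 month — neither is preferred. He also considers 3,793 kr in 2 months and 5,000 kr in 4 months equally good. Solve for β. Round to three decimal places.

The second indifference involves only future payoffs, so β cancels: β·δ^2·3793 = β·δ^4·5000, giving δ^2 = 3793/5000 = 0.75860, so δ = 0.87098.
Substituting δ into 2182 = β·δ·4320: β = 2182/(3762.618) ≈ 0.580.

β ≈ 0.580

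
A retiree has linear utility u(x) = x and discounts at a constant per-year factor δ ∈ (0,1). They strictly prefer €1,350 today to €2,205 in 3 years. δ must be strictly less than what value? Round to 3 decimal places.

Under u(x) = x this choice says 1350 > δ^3·2205.
So δ^3 < 1350/2205 = 0.61224; taking the cube root of both positive sides preserves the inequality.
δ < 0.61224^(1/3) = 0.849.

δ < 0.849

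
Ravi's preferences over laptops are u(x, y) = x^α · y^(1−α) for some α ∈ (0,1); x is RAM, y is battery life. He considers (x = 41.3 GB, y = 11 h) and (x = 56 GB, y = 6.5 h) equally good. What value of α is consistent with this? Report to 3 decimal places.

α ≈ 0.633

Indifference: 41.3^α · 11^(1−α) = 56^α · 6.5^(1−α).
(41.3/56)^α = (6.5/11)^(1−α); take logs: α·ln(41.3/56) = (1−α)·ln(6.5/11), i.e. α·-0.304489 = (1−α)·-0.526093.
Thus α·(-0.830582) = -0.526093, so α = -0.526093/-0.830582 ≈ 0.633.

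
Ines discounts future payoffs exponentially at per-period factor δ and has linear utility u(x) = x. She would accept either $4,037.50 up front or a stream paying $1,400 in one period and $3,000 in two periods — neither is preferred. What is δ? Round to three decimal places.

Present value of the stream is 1400·δ + 3000·δ². Indifference gives 1400δ + 3000δ² = 4037.50.
That is, 3000δ² + 1400δ − 4037.50 = 0, a quadratic in δ.
By the quadratic formula (taking the positive root), δ = (−1400 + √50410000.00) / 6000 ≈ 0.950.

δ ≈ 0.950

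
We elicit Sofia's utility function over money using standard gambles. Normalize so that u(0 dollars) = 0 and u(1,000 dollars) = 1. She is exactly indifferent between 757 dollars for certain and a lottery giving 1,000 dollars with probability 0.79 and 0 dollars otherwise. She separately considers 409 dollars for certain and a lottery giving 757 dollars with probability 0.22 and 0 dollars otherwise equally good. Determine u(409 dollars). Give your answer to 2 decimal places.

0.17

The first gamble pins u(757 dollars): it must equal 0.79·1 + 0.21·0 = 0.79.
Chaining: u(409 dollars) = 0.22·0.79 + 0.78·0.00 = 0.1738.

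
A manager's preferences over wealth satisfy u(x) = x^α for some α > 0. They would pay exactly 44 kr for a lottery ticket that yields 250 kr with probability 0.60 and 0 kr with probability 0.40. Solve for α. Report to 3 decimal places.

EU(lottery) = 0.60·250^α + 0.40·0 = 0.60·250^α.
Equating: 44^α = 0.60·250^α, i.e. 0.1760^α = 0.60.
Taking logs: α·ln(44/250) = ln(0.60), so α = -0.510826 / -1.737271 ≈ 0.294.

α ≈ 0.294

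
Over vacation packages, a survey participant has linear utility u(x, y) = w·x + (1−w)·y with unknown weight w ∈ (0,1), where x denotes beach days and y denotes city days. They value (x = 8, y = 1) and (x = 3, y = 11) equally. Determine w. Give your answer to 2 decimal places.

w = 0.67

Indifference: w·8 + (1−w)·1 = w·3 + (1−w)·11.
w·(8−3) = (1−w)·(11−1), i.e. w·5 = (1−w)·10.
The marginal rate of substitution is 10/5, so w = 10/(5+10) = 0.67.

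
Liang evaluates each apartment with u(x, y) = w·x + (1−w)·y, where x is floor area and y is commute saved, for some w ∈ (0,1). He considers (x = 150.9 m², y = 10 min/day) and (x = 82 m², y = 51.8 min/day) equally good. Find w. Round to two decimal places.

w = 0.38

Indifference: w·150.9 + (1−w)·10 = w·82 + (1−w)·51.8.
Rearranging, 68.9·w − 41.8·(1−w) = 0.
The marginal rate of substitution is 41.8/68.9, so w = 41.8/(68.9+41.8) = 0.38.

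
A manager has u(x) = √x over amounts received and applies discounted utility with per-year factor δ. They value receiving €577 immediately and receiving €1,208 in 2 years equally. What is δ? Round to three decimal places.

Indifference means u(577) = δ^2 · u(1208), so δ^2 = u(577)/u(1208).
Since u(x) = √x, δ^2 = √(577/1208) = 0.69112.
Taking the square root: δ = 0.69112^(1/2) ≈ 0.831.

δ ≈ 0.831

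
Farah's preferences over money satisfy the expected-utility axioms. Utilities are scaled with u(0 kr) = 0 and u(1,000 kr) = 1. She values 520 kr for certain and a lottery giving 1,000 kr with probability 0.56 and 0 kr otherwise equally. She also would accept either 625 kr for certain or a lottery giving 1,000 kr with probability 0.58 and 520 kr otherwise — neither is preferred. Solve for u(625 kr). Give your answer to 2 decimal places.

0.82

First, u(520 kr) = 0.56·u(1,000 kr) + 0.44·u(0 kr) = 0.56.
The second indifference gives u(625 kr) = 0.58·u(1,000 kr) + 0.42·u(520 kr) = 0.58·1.00 + 0.42·0.56 = 0.8152.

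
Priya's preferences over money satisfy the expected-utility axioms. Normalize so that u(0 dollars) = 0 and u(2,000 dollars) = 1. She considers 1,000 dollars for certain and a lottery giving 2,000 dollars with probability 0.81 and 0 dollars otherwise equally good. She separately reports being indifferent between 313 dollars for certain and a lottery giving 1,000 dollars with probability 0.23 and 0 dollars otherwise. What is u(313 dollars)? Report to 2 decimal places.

From the first indifference, u(1,000 dollars) = 0.81·u(2,000 dollars) + 0.19·u(0 dollars) = 0.81·1 + 0.19·0 = 0.81.
Then u(313 dollars) = 0.23·u(1,000 dollars) + 0.77·u(0 dollars) = 0.23·0.81 + 0.77·0.00 = 0.1863.

0.19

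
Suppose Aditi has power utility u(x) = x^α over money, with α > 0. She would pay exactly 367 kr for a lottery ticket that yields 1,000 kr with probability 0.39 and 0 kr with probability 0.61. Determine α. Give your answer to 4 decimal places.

α ≈ 0.9394

EU(lottery) = 0.39·1000^α + 0.61·0 = 0.39·1000^α.
Setting u(367) equal to that: 367^α = 0.39·1000^α ⇒ (367/1000)^α = 0.39.
α = ln(0.39) / ln(367/1000) = -0.9416085/-1.0023934 ≈ 0.9394.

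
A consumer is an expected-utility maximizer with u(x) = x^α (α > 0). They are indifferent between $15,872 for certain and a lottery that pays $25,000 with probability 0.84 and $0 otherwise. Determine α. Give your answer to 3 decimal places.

α ≈ 0.384

The lottery's expected utility is 0.84·u(25000) + 0.16·u(0) = 0.84·25000^α (since u(0) = 0 for α > 0).
Setting u(15872) equal to that: 15872^α = 0.84·25000^α ⇒ (15872/25000)^α = 0.84.
α = ln(0.84) / ln(15872/25000) = -0.174353/-0.454319 ≈ 0.384.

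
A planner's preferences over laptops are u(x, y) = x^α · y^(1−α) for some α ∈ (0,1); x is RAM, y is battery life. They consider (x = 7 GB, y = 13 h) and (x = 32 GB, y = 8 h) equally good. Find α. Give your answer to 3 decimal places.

α ≈ 0.242

The Cobb–Douglas utilities coincide, so 7^α·13^(1−α) = 32^α·8^(1−α).
Taking logs: α·ln 7 + (1−α)·ln 13 = α·ln 32 + (1−α)·ln 8, i.e. α·-1.519826 = (1−α)·-0.485508.
So α/(1−α) = (-0.485508)/(-1.519826) = 0.319450, and α = 0.319450/1.319450 ≈ 0.242.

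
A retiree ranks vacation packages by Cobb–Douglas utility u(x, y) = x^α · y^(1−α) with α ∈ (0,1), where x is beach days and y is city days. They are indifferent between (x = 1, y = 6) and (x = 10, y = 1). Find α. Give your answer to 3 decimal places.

α ≈ 0.438

Set the two utilities equal: 1^α·6^(1−α) = 10^α·1^(1−α).
Taking logs: α·ln 1 + (1−α)·ln 6 = α·ln 10 + (1−α)·ln 1, i.e. α·-2.302585 = (1−α)·-1.791759.
So α/(1−α) = (-1.791759)/(-2.302585) = 0.778151, and α = 0.778151/1.778151 ≈ 0.438.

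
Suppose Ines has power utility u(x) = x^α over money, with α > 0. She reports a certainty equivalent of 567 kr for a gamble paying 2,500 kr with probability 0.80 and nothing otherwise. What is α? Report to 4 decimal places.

EU(lottery) = 0.80·2500^α + 0.20·0 = 0.80·2500^α.
Setting u(567) equal to that: 567^α = 0.80·2500^α ⇒ (567/2500)^α = 0.80.
α = ln(0.80) / ln(567/2500) = -0.2231436/-1.4836867 ≈ 0.1504.

α ≈ 0.1504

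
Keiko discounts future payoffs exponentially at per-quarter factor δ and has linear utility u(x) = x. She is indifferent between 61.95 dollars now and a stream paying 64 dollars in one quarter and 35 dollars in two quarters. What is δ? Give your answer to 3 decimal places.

The stream is worth 64δ + 35δ² today, so 64δ + 35δ² = 61.95.
Rearranged: 35δ² + 64δ − 61.95 = 0.
The positive root is δ = [−64 + √(64² + 4·35·61.95)] / (2·35) = (−64 + 113.000)/70 ≈ 0.700.

δ ≈ 0.700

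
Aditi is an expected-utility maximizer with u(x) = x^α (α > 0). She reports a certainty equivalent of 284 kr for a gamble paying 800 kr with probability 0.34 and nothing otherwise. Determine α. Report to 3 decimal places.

α ≈ 1.042

EU(lottery) = 0.34·800^α + 0.66·0 = 0.34·800^α.
Setting u(284) equal to that: 284^α = 0.34·800^α ⇒ (284/800)^α = 0.34.
Taking logs: α·ln(284/800) = ln(0.34), so α = -1.078810 / -1.035637 ≈ 1.042.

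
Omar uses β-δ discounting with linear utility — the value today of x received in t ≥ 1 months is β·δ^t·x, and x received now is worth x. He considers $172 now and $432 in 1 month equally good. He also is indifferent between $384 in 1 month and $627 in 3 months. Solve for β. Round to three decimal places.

The second indifference involves only future payoffs, so β cancels: β·δ^1·384 = β·δ^3·627, giving δ^2 = 384/627 = 0.61244, so δ = 0.78259.
Substituting δ into 172 = β·δ·432: β = 172/(338.077) ≈ 0.509.

β ≈ 0.509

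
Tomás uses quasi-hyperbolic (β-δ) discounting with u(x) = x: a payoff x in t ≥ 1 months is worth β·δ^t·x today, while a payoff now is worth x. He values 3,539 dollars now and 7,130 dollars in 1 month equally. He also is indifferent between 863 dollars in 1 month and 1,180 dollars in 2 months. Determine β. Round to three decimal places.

β ≈ 0.679

The second indifference involves only future payoffs, so β cancels: β·δ^1·863 = β·δ^2·1180, giving δ = 863/1180 = 0.73136.
The first indifference: 3539 = β·δ·7130, so β = 3539/(δ·7130) = 3539/(0.73136·7130) ≈ 0.679.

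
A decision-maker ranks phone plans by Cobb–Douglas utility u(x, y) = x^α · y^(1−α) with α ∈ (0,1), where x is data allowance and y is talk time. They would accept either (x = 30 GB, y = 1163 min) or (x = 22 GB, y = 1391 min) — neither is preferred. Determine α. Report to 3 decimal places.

α ≈ 0.366

Indifference: 30^α · 1163^(1−α) = 22^α · 1391^(1−α).
Rearrange to (30/22)^α = (1391/1163)^(1−α) and take logs: α·0.310155 = (1−α)·0.179020.
With A = 0.310155 and B = 0.179020: α·A = (1−α)·B, so α = B/(A+B) = 0.179020/0.489175 ≈ 0.366.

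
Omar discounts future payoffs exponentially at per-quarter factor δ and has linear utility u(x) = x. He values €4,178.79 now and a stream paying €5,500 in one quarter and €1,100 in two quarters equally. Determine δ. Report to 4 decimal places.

δ ≈ 0.6700

Present value of the stream is 5500·δ + 1100·δ². Indifference gives 5500δ + 1100δ² = 4178.79.
So 1100δ² + 5500δ − 4178.79 = 0.
By the quadratic formula (taking the positive root), δ = (−5500 + √48636676.00) / 2200 ≈ 0.6700.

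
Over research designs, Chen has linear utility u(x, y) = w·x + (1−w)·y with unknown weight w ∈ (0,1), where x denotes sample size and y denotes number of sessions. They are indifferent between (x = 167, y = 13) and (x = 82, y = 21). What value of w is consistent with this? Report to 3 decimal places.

Equating utilities: w·167 + (1−w)·13 = w·82 + (1−w)·21.
Collecting terms: w·85 = (1−w)·8.
The marginal rate of substitution is 8/85, so w = 8/(85+8) = 0.086.

w = 0.086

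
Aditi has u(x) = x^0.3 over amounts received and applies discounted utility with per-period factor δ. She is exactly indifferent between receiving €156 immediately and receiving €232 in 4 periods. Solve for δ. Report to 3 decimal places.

Indifference means u(156) = δ^4 · u(232), so δ^4 = u(156)/u(232).
With u(x) = x^0.3: δ^4 = 156^0.3/232^0.3 = (156/232)^0.3 = 0.88775.
Taking the 4th root: δ = 0.88775^(1/4) ≈ 0.971.

δ ≈ 0.971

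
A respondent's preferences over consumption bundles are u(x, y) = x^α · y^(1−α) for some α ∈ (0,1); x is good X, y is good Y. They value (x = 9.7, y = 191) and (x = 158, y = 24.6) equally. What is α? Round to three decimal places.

α ≈ 0.423

The Cobb–Douglas utilities coincide, so 9.7^α·191^(1−α) = 158^α·24.6^(1−α).
Rearrange to (9.7/158)^α = (24.6/191)^(1−α) and take logs: α·-2.790469 = (1−α)·-2.049527.
So α/(1−α) = (-2.049527)/(-2.790469) = 0.734474, and α = 0.734474/1.734474 ≈ 0.423.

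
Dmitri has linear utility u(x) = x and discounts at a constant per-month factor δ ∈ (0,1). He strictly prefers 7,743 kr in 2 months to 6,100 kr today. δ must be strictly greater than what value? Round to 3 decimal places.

Under u(x) = x this choice says 6100 < δ^2·7743.
Dividing by 7743: δ^2 > 0.78781. Both sides are positive, so the square root keeps the direction.
δ > (6100/7743)^(1/2) ≈ 0.888.

δ > 0.888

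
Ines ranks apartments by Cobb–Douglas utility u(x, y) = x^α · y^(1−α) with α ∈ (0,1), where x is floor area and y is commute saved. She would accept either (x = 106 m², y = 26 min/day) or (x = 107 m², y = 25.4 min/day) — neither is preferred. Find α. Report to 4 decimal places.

α ≈ 0.7132

Set the two utilities equal: 106^α·26^(1−α) = 107^α·25.4^(1−α).
Rearrange to (106/107)^α = (25.4/26)^(1−α) and take logs: α·-0.0093897 = (1−α)·-0.0233474.
Thus α·(-0.0327371) = -0.0233474, so α = -0.0233474/-0.0327371 ≈ 0.7132.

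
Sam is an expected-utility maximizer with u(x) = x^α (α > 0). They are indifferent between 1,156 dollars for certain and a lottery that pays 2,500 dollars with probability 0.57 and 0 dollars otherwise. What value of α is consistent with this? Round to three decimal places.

EU(lottery) = 0.57·2500^α + 0.43·0 = 0.57·2500^α.
Equating: 1156^α = 0.57·2500^α, i.e. 0.4624^α = 0.57.
α = ln(0.57) / ln(1156/2500) = -0.562119/-0.771325 ≈ 0.729.

α ≈ 0.729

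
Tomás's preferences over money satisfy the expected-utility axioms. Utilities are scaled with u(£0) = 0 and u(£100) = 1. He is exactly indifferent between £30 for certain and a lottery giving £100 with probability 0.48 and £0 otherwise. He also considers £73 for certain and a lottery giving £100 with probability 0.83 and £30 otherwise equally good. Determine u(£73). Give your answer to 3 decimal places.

0.912

The first gamble pins u(£30): it must equal 0.48·1 + 0.52·0 = 0.48.
Then u(£73) = 0.83·u(£100) + 0.17·u(£30) = 0.83·1.00 + 0.17·0.48 = 0.9116.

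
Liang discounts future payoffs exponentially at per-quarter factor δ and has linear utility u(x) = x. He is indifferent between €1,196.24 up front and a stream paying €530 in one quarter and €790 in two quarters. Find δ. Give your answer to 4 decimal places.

δ ≈ 0.9400

Equating present values: 1196.24 = 530δ + 790δ².
Rearranged: 790δ² + 530δ − 1196.24 = 0.
The positive root is δ = [−530 + √(530² + 4·790·1196.24)] / (2·790) = (−530 + 2015.197)/1580 ≈ 0.9400.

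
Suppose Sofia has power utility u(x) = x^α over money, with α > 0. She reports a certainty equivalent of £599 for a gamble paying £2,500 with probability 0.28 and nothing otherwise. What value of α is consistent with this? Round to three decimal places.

α ≈ 0.891

The lottery's expected utility is 0.28·u(2500) + 0.72·u(0) = 0.28·2500^α (since u(0) = 0 for α > 0).
Equating: 599^α = 0.28·2500^α, i.e. 0.2396^α = 0.28.
Take logs: α = ln 0.28 / ln(599/2500) ≈ 0.89094.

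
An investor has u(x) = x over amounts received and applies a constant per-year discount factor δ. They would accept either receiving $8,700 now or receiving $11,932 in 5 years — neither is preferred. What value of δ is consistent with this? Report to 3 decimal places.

δ ≈ 0.939

Indifference means u(8700) = δ^5 · u(11932), so δ^5 = u(8700)/u(11932).
With u(x) = x: δ^5 = 8700/11932 = 0.72913.
Hence δ = (0.72913)^(1/5) = 0.93877.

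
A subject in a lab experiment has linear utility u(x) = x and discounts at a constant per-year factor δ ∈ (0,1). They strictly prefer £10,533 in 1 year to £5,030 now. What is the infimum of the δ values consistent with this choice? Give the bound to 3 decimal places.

Comparing present values: 5030 < δ·10533.
So δ > 5030/10533 = 0.47755.

δ > 0.478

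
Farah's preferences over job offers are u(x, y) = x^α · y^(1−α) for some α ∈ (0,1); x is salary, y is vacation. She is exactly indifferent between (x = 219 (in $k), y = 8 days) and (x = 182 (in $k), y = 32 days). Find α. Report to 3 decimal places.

Indifference: 219^α · 8^(1−α) = 182^α · 32^(1−α).
(219/182)^α = (32/8)^(1−α); take logs: α·ln(219/182) = (1−α)·ln(32/8), i.e. α·0.185065 = (1−α)·1.386294.
With A = 0.185065 and B = 1.386294: α·A = (1−α)·B, so α = B/(A+B) = 1.386294/1.571359 ≈ 0.882.

α ≈ 0.882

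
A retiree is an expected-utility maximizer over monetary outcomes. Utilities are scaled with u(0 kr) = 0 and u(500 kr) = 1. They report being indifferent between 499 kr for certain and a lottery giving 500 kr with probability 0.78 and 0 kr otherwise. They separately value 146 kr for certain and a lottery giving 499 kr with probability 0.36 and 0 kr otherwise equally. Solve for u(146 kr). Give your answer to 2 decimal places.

0.28

The first gamble pins u(499 kr): it must equal 0.78·1 + 0.22·0 = 0.78.
Chaining: u(146 kr) = 0.36·0.78 + 0.64·0.00 = 0.2808.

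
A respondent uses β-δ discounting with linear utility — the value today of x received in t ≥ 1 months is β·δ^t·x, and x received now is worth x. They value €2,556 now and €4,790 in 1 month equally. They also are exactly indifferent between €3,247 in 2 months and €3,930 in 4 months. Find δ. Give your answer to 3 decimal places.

δ ≈ 0.909

The second indifference involves only future payoffs, so β cancels: β·δ^2·3247 = β·δ^4·3930, giving δ^2 = 3247/3930 = 0.82621, so δ = 0.90896.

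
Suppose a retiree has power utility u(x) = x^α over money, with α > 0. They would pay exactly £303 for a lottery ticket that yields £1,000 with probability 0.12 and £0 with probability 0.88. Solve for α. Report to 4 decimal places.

The lottery's expected utility is 0.12·u(1000) + 0.88·u(0) = 0.12·1000^α (since u(0) = 0 for α > 0).
Indifference: 303^α = 0.12·1000^α, so (303/1000)^α = 0.12.
Taking logs: α·ln(303/1000) = ln(0.12), so α = -2.1202635 / -1.1940225 ≈ 1.7757.

α ≈ 1.7757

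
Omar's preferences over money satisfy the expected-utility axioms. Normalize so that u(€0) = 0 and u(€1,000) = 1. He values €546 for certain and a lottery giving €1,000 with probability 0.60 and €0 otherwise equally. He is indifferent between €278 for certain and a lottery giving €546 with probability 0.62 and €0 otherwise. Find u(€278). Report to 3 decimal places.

0.372

The first gamble pins u(€546): it must equal 0.60·1 + 0.40·0 = 0.60.
The second indifference gives u(€278) = 0.62·u(€546) + 0.38·u(€0) = 0.62·0.60 + 0.38·0.00 = 0.3720.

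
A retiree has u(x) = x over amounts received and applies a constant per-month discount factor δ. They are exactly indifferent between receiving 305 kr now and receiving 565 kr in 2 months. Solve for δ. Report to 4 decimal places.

δ ≈ 0.7347

The payoff in 2 months is discounted by δ^2, so u(305) = δ^2·u(565) and δ^2 = u(305)/u(565).
With u(x) = x: δ^2 = 305/565 = 0.53982.
Hence δ = (0.53982)^(1/2) = 0.734726.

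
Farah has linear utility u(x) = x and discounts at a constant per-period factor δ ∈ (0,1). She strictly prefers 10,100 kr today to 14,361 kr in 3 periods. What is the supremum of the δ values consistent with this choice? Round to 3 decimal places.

Under u(x) = x this choice says 10100 > δ^3·14361.
Dividing by 14361: δ^3 < 0.70329. Both sides are positive, so the cube root keeps the direction.
δ < 0.70329^(1/3) = 0.889.

δ < 0.889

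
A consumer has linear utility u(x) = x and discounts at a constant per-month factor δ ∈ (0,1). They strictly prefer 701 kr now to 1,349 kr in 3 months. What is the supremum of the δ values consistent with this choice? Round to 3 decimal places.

Comparing present values: 701 > δ^3·1349.
Dividing by 1349: δ^3 < 0.51964. Both sides are positive, so the cube root keeps the direction.
δ < 0.51964^(1/3) = 0.804.

δ < 0.804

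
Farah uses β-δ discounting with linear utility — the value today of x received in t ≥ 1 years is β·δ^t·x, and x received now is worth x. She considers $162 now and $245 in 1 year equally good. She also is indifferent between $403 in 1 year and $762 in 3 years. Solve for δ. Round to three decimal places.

δ ≈ 0.727

Both payoffs in the second observation are in the future, so β drops out: δ^1·403 = δ^3·762 ⇒ δ^2 = 403/762 = 0.52887, so δ = 0.72724.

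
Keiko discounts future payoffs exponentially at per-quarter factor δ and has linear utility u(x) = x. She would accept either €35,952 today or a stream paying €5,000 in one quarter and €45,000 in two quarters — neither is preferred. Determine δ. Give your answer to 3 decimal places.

δ ≈ 0.840

Equating present values: 35952 = 5000δ + 45000δ².
Rearranged: 45000δ² + 5000δ − 35952 = 0.
The positive root is δ = [−5000 + √(5000² + 4·45000·35952)] / (2·45000) = (−5000 + 80600.000)/90000 ≈ 0.840.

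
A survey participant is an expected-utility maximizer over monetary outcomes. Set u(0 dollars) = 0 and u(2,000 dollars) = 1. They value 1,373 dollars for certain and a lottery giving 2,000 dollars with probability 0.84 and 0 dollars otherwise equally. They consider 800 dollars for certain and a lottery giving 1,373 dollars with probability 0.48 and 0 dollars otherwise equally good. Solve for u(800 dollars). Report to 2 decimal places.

The first gamble pins u(1,373 dollars): it must equal 0.84·1 + 0.16·0 = 0.84.
Chaining: u(800 dollars) = 0.48·0.84 + 0.52·0.00 = 0.4032.

0.40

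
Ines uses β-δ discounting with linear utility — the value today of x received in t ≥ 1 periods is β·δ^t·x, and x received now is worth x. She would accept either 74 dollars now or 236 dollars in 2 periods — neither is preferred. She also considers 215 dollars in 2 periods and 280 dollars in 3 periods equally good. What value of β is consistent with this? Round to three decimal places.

From the later pair, β·δ^2·215 = β·δ^3·280; dividing through, δ = 215/280 = 0.76786.
The first indifference: 74 = β·δ^2·236, so β = 74/(δ^2·236) = 74/(0.58960·236) ≈ 0.532.

β ≈ 0.532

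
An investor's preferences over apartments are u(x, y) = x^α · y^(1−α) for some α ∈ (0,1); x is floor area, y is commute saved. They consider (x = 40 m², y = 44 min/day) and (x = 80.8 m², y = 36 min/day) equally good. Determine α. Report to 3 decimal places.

Set the two utilities equal: 40^α·44^(1−α) = 80.8^α·36^(1−α).
(40/80.8)^α = (36/44)^(1−α); take logs: α·ln(40/80.8) = (1−α)·ln(36/44), i.e. α·-0.703098 = (1−α)·-0.200671.
With A = -0.703098 and B = -0.200671: α·A = (1−α)·B, so α = B/(A+B) = -0.200671/-0.903769 ≈ 0.222.

α ≈ 0.222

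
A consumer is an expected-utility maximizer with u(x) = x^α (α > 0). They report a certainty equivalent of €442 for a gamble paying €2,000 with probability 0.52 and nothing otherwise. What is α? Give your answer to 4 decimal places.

EU(lottery) = 0.52·2000^α + 0.48·0 = 0.52·2000^α.
Setting u(442) equal to that: 442^α = 0.52·2000^α ⇒ (442/2000)^α = 0.52.
α = ln(0.52) / ln(442/2000) = -0.6539265/-1.5095926 ≈ 0.4332.

α ≈ 0.4332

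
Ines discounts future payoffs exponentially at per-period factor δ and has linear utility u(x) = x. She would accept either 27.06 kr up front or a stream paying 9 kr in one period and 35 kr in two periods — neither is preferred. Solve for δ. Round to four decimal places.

δ ≈ 0.7601

Equating present values: 27.06 = 9δ + 35δ².
So 35δ² + 9δ − 27.06 = 0.
δ = (−9 + √(9² + 4·35·27.06)) / (2·35) = (−9 + √3869.40) / 70 ≈ 0.7601.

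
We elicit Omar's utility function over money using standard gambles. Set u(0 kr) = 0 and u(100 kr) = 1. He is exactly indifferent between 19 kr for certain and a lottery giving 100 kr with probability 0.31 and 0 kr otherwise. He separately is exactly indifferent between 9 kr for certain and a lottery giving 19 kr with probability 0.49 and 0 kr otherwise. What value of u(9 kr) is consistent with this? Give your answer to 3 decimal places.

First, u(19 kr) = 0.31·u(100 kr) + 0.69·u(0 kr) = 0.31.
Then u(9 kr) = 0.49·u(19 kr) + 0.51·u(0 kr) = 0.49·0.31 + 0.51·0.00 = 0.1519.

0.152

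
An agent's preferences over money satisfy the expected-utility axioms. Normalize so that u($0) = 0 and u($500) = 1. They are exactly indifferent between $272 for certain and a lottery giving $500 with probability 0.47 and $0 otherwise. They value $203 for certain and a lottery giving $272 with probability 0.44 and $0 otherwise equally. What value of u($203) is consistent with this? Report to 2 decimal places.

0.21

First, u($272) = 0.47·u($500) + 0.53·u($0) = 0.47.
Then u($203) = 0.44·u($272) + 0.56·u($0) = 0.44·0.47 + 0.56·0.00 = 0.2068.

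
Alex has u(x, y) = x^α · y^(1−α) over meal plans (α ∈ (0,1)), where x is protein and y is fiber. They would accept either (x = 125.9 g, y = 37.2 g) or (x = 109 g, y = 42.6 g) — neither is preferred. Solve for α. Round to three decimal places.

α ≈ 0.485

Indifference: 125.9^α · 37.2^(1−α) = 109^α · 42.6^(1−α).
Taking logs: α·ln 125.9 + (1−α)·ln 37.2 = α·ln 109 + (1−α)·ln 42.6, i.e. α·0.144140 = (1−α)·0.135545.
Thus α·(0.279685) = 0.135545, so α = 0.135545/0.279685 ≈ 0.485.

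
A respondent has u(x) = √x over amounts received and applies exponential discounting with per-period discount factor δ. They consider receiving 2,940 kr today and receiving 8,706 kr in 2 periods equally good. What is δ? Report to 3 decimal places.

Equating discounted utilities: u(2940) = δ^2·u(8706) ⇒ δ^2 = u(2940)/u(8706).
With u(x) = √x: δ^2 = √2940/√8706 = √(2940/8706) = 0.58112.
Taking the square root: δ = 0.58112^(1/2) ≈ 0.762.

δ ≈ 0.762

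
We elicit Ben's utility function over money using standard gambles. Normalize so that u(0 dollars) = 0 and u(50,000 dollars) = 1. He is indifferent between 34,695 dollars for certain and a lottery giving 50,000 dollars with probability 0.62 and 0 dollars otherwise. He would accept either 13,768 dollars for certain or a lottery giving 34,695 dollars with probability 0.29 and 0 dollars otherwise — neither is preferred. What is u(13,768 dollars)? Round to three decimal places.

The first gamble pins u(34,695 dollars): it must equal 0.62·1 + 0.38·0 = 0.62.
The second indifference gives u(13,768 dollars) = 0.29·u(34,695 dollars) + 0.71·u(0 dollars) = 0.29·0.62 + 0.71·0.00 = 0.1798.

0.180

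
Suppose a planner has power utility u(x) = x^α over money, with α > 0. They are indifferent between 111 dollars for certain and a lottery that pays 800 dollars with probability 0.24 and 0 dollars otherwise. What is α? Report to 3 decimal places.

α ≈ 0.723

EU(lottery) = 0.24·800^α + 0.76·0 = 0.24·800^α.
Equating: 111^α = 0.24·800^α, i.e. 0.1388^α = 0.24.
Take logs: α = ln 0.24 / ln(111/800) ≈ 0.72256.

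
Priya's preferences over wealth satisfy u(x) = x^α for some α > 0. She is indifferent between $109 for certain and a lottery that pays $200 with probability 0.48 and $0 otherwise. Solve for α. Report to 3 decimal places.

α ≈ 1.209

Since u(0) = 0, the lottery's EU is 0.48·200^α.
Equating: 109^α = 0.48·200^α, i.e. 0.5450^α = 0.48.
α = ln(0.48) / ln(109/200) = -0.733969/-0.606969 ≈ 1.209.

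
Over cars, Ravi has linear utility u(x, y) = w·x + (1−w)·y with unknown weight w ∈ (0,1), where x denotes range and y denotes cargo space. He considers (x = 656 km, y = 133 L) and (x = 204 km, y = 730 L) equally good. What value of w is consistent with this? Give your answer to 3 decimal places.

Equating utilities: w·656 + (1−w)·133 = w·204 + (1−w)·730.
Collecting terms: w·452 = (1−w)·597.
So w/(1−w) = 597/452 = 1.3208, giving w = 597/(452+597) = 0.569.

w = 0.569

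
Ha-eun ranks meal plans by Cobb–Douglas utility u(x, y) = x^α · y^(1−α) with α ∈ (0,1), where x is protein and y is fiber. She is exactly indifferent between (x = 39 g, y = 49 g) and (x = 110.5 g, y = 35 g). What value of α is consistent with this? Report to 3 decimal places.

α ≈ 0.244

Indifference: 39^α · 49^(1−α) = 110.5^α · 35^(1−α).
Taking logs: α·ln 39 + (1−α)·ln 49 = α·ln 110.5 + (1−α)·ln 35, i.e. α·-1.041454 = (1−α)·-0.336472.
With A = -1.041454 and B = -0.336472: α·A = (1−α)·B, so α = B/(A+B) = -0.336472/-1.377926 ≈ 0.244.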